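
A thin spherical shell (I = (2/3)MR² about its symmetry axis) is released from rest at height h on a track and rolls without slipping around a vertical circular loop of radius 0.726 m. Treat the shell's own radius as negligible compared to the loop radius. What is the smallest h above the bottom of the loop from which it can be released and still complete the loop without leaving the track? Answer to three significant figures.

Here I = (2/3)MR², so the shape factor k = I/(MR²) = 2/3.
At the top of the loop, the minimum-contact condition is Mg = Mv_top²/r, so v_top² = gr.
With ω = v/R, the kinetic energy at speed v is ½(1+k)Mv² = (5/6)Mv².
Energy conservation from release (height h) to the top (height 2r): Mgh = Mg(2r) + (5/6)M·gr.
Thus h_min = 2r + (1+k)r/2 = r(2 + 1.667/2) = 0.726 × 2.833 ≈ 2.06 m.

h_min ≈ 2.06 m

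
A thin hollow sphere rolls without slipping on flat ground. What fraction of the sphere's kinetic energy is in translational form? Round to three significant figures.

For this body I = (2/3)MR², i.e. k = I/(MR²) = 2/3.
Since ω = v/R, the translational part is ½Mv² and the rotational part is ½I(v/R)² = ½kMv²; the total is ½(1+k)Mv².
The translational fraction is therefore 1/(1+k) = 1/1.667 ≈ 0.600.

fraction ≈ 0.600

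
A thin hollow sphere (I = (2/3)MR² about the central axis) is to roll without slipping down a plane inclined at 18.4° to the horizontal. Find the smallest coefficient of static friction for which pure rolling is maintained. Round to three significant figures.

With I = (2/3)MR², the ratio k = I/(MR²) is 2/3.
Translational: Mg sinθ − f = Ma. Rotational about the CM: fR = Iα = kMRa, so f = kMa.
These give a = g sinθ/(1+k) and the required friction f = kMg sinθ/(1+k).
The normal force is N = Mg cosθ, so μ_min = f/N = k tanθ/(1+k).
μ_min = (2/3) × tan18.4° / 1.667 ≈ 0.133.

μ_min ≈ 0.133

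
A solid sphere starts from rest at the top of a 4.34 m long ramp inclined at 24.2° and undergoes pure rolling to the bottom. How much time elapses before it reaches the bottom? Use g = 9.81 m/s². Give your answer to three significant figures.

The moment of inertia is (2/5)MR², giving k ≡ I/(MR²) = 0.4.
Newton's second law down the slope: Mg sinθ − f = Ma. The torque equation fR = Iα (with α = a/R) gives f = kMa.
Hence a = g sinθ/(1+k) = 9.81×sin24.2°/1.4 = 2.872 m/s².
With constant a from rest, t = √(2L/a) = √(2·4.34/2.872) ≈ 1.74 s.

t ≈ 1.74 s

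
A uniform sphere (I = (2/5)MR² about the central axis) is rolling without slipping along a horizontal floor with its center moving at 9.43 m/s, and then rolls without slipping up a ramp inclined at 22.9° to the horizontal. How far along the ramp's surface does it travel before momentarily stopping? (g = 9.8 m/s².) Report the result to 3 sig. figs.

For this body I = (2/5)MR², i.e. k = I/(MR²) = 0.4.
The rolling condition ω = v/R makes the rotational term ½I(v/R)² = ½kMv², so KE_total = ½(1+k)Mv² = (7/10)Mv².
Setting this equal to Mgh gives the vertical rise h = (1+k)v₀²/(2g) = 1.4×9.43²/(2×9.8) = 6.352 m.
The distance along the slope is d = h/sinθ = 6.352/sin22.9° ≈ 16.3 m.

d ≈ 16.3 m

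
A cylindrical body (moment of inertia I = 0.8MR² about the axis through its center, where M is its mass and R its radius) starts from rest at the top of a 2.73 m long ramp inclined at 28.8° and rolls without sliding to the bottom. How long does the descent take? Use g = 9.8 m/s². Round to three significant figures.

t ≈ 1.44 s

Here I = 0.8MR², so the shape factor k = I/(MR²) = 0.8.
Along the incline Mg sinθ − f = Ma, and torque about the center fR = Iα = kMR²(a/R) gives f = kMa.
Hence a = g sinθ/(1+k) = 9.8×sin28.8°/1.8 = 2.623 m/s².
With constant a from rest, t = √(2L/a) = √(2·2.73/2.623) ≈ 1.44 s.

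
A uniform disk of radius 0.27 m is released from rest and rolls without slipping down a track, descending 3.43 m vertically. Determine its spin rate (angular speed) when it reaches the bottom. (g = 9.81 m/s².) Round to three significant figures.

ω ≈ 24.8 rad/s

With I = (1/2)MR², the ratio k = I/(MR²) is 0.5.
Since it rolls without slipping, ω = v/R and KE = ½Mv² + ½Iω² = ½(1+k)Mv² = (3/4)Mv².
Energy conservation Mgh = ½(1+k)Mv² gives v = √(2gh/(1+k)) = √(2 × 9.81 × 3.43 / 1.5) = 6.698 m/s.
The angular speed follows from ω = v/R = 6.698/0.27 ≈ 24.8 rad/s.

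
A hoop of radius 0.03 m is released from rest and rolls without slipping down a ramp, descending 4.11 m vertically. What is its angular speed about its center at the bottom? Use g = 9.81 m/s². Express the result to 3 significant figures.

The moment of inertia is MR², giving k ≡ I/(MR²) = 1.
Rolling without slipping gives ω = v/R, so the total kinetic energy is ½Mv² + ½Iω² = ½(1+k)Mv² = Mv².
Energy conservation Mgh = ½(1+k)Mv² gives v = √(2gh/(1+k)) = √(2 × 9.81 × 4.11 / 2) = 6.35 m/s.
The angular speed follows from ω = v/R = 6.35/0.03 ≈ 212 rad/s.

ω ≈ 212 rad/s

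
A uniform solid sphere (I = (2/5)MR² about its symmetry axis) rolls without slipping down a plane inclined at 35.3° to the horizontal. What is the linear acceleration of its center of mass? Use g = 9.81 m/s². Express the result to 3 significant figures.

With I = (2/5)MR², the ratio k = I/(MR²) is 0.4.
Along the incline Mg sinθ − f = Ma, and torque about the center fR = Iα = kMR²(a/R) gives f = kMa.
Eliminating f: Mg sinθ = (1+k)Ma, so a = g sinθ/(1+k) = 9.81 × sin35.3° / 1.4 ≈ 4.05 m/s².

a ≈ 4.05 m/s²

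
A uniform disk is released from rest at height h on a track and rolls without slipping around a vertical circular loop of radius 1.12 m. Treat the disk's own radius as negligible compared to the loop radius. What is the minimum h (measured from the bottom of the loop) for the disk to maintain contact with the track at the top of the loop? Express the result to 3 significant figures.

h_min ≈ 3.08 m

For this body I = (1/2)MR², i.e. k = I/(MR²) = 0.5.
At the top, contact is just lost when gravity alone supplies the centripetal force: Mg = Mv_top²/r, i.e. v_top² = gr.
With ω = v/R, the kinetic energy at speed v is ½(1+k)Mv² = (3/4)Mv².
Energy conservation from release (height h) to the top (height 2r): Mgh = Mg(2r) + (3/4)M·gr.
Thus h_min = 2r + (1+k)r/2 = r(2 + 1.5/2) = 1.12 × 2.75 ≈ 3.08 m.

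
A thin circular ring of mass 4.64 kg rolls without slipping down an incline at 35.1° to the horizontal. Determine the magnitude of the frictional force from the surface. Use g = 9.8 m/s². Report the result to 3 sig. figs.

With I = MR², the ratio k = I/(MR²) is 1.
Translational: Mg sinθ − f = Ma. Rotational about the CM: fR = Iα = kMRa, so f = kMa.
Combining, a = g sinθ/(1+k) and f = kMa = kMg sinθ/(1+k).
f = 1 × 4.64 × 9.8 × sin35.1° / 2 ≈ 13.1 N.

f ≈ 13.1 N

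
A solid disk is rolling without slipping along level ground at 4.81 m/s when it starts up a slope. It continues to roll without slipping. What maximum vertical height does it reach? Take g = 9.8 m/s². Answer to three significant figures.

For this body I = (1/2)MR², i.e. k = I/(MR²) = 0.5.
The rolling condition ω = v/R makes the rotational term ½I(v/R)² = ½kMv², so KE_total = ½(1+k)Mv² = (3/4)Mv².
At the top the kinetic energy is zero, so (3/4)Mv₀² = Mgh.
Thus h = (1+k)v₀²/(2g) = 1.5 × 4.81² / (2 × 9.8) ≈ 1.77 m.

h ≈ 1.77 m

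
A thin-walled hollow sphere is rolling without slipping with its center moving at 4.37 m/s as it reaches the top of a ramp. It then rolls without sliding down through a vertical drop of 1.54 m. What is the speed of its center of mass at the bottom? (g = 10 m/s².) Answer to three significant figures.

For this body I = (2/3)MR², i.e. k = I/(MR²) = 2/3.
Rolling without slipping gives ω = v/R, so the total kinetic energy is ½Mv² + ½Iω² = ½(1+k)Mv² = (5/6)Mv².
Conserving energy between top and bottom: (5/6)Mv² = (5/6)Mv₀² + Mgh, hence v² = v₀² + 2gh/(1+k).
v = √(4.37² + 2×10×1.54/1.667) = √37.58 ≈ 6.13 m/s.

v ≈ 6.13 m/s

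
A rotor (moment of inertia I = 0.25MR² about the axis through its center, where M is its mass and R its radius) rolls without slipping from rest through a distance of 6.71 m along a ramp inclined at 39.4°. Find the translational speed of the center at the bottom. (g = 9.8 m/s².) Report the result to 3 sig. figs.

With I = 0.25MR², the ratio k = I/(MR²) is 0.25.
Since it rolls without slipping, ω = v/R and KE = ½Mv² + ½Iω² = ½(1+k)Mv² = (5/8)Mv².
The vertical drop is h = L sinθ = 6.71 × sin39.4° = 4.259 m.
Energy conservation: Mgh = (5/8)Mv², so v = √(2gh/(1+k)) = √(2 × 9.8 × 4.259 / 1.25) ≈ 8.17 m/s.

v ≈ 8.17 m/s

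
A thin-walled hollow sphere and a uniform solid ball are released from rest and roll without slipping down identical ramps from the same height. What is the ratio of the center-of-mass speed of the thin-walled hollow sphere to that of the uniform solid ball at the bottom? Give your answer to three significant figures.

Each satisfies Mgh = ½(1+k)Mv² with k = I/(MR²), so v ∝ 1/√(1+k).
For the thin-walled hollow sphere k = 2/3; for the uniform solid ball k = 0.4.
v₁/v₂ = √((1+k₂)/(1+k₁)) = √(1.4/1.667) ≈ 0.917.

v_ratio ≈ 0.917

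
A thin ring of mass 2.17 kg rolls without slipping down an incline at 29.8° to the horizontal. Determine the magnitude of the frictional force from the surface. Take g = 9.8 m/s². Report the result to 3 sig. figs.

With I = MR², the ratio k = I/(MR²) is 1.
Along the incline Mg sinθ − f = Ma, and torque about the center fR = Iα = kMR²(a/R) gives f = kMa.
Combining, a = g sinθ/(1+k) and f = kMa = kMg sinθ/(1+k).
f = 1 × 2.17 × 9.8 × sin29.8° / 2 ≈ 5.28 N.

f ≈ 5.28 N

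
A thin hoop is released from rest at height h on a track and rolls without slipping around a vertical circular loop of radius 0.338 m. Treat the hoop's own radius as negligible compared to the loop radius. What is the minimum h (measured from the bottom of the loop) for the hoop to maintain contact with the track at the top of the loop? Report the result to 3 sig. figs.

h_min ≈ 1.01 m

With I = MR², the ratio k = I/(MR²) is 1.
At the top of the loop, the minimum-contact condition is Mg = Mv_top²/r, so v_top² = gr.
With ω = v/R, the kinetic energy at speed v is ½(1+k)Mv² = Mv².
Energy conservation from release (height h) to the top (height 2r): Mgh = Mg(2r) + M·gr.
Thus h_min = 2r + (1+k)r/2 = r(2 + 2/2) = 0.338 × 3 ≈ 1.01 m.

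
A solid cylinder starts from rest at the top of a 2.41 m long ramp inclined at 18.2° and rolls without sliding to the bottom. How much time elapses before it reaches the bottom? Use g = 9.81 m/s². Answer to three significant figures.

The moment of inertia is (1/2)MR², giving k ≡ I/(MR²) = 0.5.
Along the incline Mg sinθ − f = Ma, and torque about the center fR = Iα = kMR²(a/R) gives f = kMa.
Hence a = g sinθ/(1+k) = 9.81×sin18.2°/1.5 = 2.043 m/s².
Starting from rest, L = ½at², so t = √(2L/a) = √(2×2.41/2.043) ≈ 1.54 s.

t ≈ 1.54 s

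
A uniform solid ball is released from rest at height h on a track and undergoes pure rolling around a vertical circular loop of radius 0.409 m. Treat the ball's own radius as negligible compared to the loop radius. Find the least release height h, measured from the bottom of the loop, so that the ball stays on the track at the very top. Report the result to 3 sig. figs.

For this body I = (2/5)MR², i.e. k = I/(MR²) = 0.4.
At the top of the loop, the minimum-contact condition is Mg = Mv_top²/r, so v_top² = gr.
With ω = v/R, the kinetic energy at speed v is ½(1+k)Mv² = (7/10)Mv².
Energy conservation from release (height h) to the top (height 2r): Mgh = Mg(2r) + (7/10)M·gr.
Thus h_min = 2r + (1+k)r/2 = r(2 + 1.4/2) = 0.409 × 2.7 ≈ 1.10 m.

h_min ≈ 1.10 m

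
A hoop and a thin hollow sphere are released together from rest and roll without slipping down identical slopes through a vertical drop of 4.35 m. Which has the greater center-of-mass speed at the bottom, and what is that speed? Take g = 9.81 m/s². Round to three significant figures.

the thin hollow sphere, at v ≈ 7.16 m/s

For rolling without slipping, Mgh = ½(1+k)Mv² where k = I/(MR²), so v = √(2gh/(1+k)).
Hoop: k = 1, giving v = √(2×9.81×4.35/2) = 6.532 m/s.
Thin hollow sphere: k = 2/3, giving v = √(2×9.81×4.35/1.667) = 7.156 m/s.
The smaller k wins: the thin hollow sphere, at ≈ 7.16 m/s.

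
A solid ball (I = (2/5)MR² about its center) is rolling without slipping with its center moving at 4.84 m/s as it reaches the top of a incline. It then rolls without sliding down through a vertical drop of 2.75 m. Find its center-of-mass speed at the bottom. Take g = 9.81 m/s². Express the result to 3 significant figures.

With I = (2/5)MR², the ratio k = I/(MR²) is 0.4.
Rolling without slipping gives ω = v/R, so the total kinetic energy is ½Mv² + ½Iω² = ½(1+k)Mv² = (7/10)Mv².
Energy conservation: (7/10)Mv₀² + Mgh = (7/10)Mv², so v² = v₀² + 2gh/(1+k).
v = √(4.84² + 2×9.81×2.75/1.4) = √61.96 ≈ 7.87 m/s.

v ≈ 7.87 m/s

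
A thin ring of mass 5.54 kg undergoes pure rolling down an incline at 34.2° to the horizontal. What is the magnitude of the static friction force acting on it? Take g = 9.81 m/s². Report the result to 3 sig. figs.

f ≈ 15.3 N

For this body I = MR², i.e. k = I/(MR²) = 1.
Translational: Mg sinθ − f = Ma. Rotational about the CM: fR = Iα = kMRa, so f = kMa.
Combining, a = g sinθ/(1+k) and f = kMa = kMg sinθ/(1+k).
f = 1 × 5.54 × 9.81 × sin34.2° / 2 ≈ 15.3 N.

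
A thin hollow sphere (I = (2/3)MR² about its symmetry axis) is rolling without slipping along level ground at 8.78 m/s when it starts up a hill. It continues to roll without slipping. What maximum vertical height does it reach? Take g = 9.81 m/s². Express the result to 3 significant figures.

Here I = (2/3)MR², so the shape factor k = I/(MR²) = 2/3.
Rolling without slipping gives ω = v/R, so the total kinetic energy is ½Mv² + ½Iω² = ½(1+k)Mv² = (5/6)Mv².
All of this converts to potential energy at the highest point: (5/6)Mv₀² = Mgh.
Thus h = (1+k)v₀²/(2g) = 1.667 × 8.78² / (2 × 9.81) ≈ 6.55 m.

h ≈ 6.55 m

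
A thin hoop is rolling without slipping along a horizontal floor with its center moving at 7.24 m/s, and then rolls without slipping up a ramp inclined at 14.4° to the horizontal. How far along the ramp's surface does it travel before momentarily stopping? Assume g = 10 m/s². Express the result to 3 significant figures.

The moment of inertia is MR², giving k ≡ I/(MR²) = 1.
The rolling condition ω = v/R makes the rotational term ½I(v/R)² = ½kMv², so KE_total = ½(1+k)Mv² = Mv².
Setting this equal to Mgh gives the vertical rise h = (1+k)v₀²/(2g) = 2×7.24²/(2×10) = 5.242 m.
The distance along the slope is d = h/sinθ = 5.242/sin14.4° ≈ 21.1 m.

d ≈ 21.1 m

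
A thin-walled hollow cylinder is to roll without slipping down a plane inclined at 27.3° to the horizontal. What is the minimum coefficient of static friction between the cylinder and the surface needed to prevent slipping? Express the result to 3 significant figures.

For this body I = MR², i.e. k = I/(MR²) = 1.
Translational: Mg sinθ − f = Ma. Rotational about the CM: fR = Iα = kMRa, so f = kMa.
These give a = g sinθ/(1+k) and the required friction f = kMg sinθ/(1+k).
The normal force is N = Mg cosθ, so μ_min = f/N = k tanθ/(1+k).
μ_min = 1 × tan27.3° / 2 ≈ 0.258.

μ_min ≈ 0.258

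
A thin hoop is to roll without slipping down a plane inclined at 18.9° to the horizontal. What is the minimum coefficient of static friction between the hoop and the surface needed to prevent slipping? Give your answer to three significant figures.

With I = MR², the ratio k = I/(MR²) is 1.
Translational: Mg sinθ − f = Ma. Rotational about the CM: fR = Iα = kMRa, so f = kMa.
These give a = g sinθ/(1+k) and the required friction f = kMg sinθ/(1+k).
The normal force is N = Mg cosθ, so μ_min = f/N = k tanθ/(1+k).
μ_min = 1 × tan18.9° / 2 ≈ 0.171.

μ_min ≈ 0.171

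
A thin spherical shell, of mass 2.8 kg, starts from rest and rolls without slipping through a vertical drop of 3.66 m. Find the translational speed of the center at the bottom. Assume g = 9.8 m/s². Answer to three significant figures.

v ≈ 6.56 m/s

For this body I = (2/3)MR², i.e. k = I/(MR²) = 2/3.
The rolling condition ω = v/R makes the rotational term ½I(v/R)² = ½kMv², so KE_total = ½(1+k)Mv² = (5/6)Mv².
Energy conservation: Mgh = (5/6)Mv², so v = √(2gh/(1+k)) = √(2 × 9.8 × 3.66 / 1.667) ≈ 6.56 m/s.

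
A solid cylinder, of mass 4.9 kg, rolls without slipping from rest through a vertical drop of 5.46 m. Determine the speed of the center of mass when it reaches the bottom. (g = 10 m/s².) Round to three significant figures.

v ≈ 8.53 m/s

With I = (1/2)MR², the ratio k = I/(MR²) is 0.5.
The rolling condition ω = v/R makes the rotational term ½I(v/R)² = ½kMv², so KE_total = ½(1+k)Mv² = (3/4)Mv².
Energy conservation: Mgh = (3/4)Mv², so v = √(2gh/(1+k)) = √(2 × 10 × 5.46 / 1.5) ≈ 8.53 m/s.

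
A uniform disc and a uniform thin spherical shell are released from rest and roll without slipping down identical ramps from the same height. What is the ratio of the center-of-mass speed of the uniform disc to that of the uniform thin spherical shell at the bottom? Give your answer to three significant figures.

v_ratio ≈ 1.05

Each satisfies Mgh = ½(1+k)Mv² with k = I/(MR²), so v ∝ 1/√(1+k).
For the uniform disc k = 0.5; for the uniform thin spherical shell k = 2/3.
v₁/v₂ = √((1+k₂)/(1+k₁)) = √(1.667/1.5) ≈ 1.05.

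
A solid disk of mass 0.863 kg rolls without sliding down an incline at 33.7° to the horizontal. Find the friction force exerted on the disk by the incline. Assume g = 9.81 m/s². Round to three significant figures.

f ≈ 1.57 N

The moment of inertia is (1/2)MR², giving k ≡ I/(MR²) = 0.5.
Newton's second law down the slope: Mg sinθ − f = Ma. The torque equation fR = Iα (with α = a/R) gives f = kMa.
Combining, a = g sinθ/(1+k) and f = kMa = kMg sinθ/(1+k).
f = 0.5 × 0.863 × 9.81 × sin33.7° / 1.5 ≈ 1.57 N.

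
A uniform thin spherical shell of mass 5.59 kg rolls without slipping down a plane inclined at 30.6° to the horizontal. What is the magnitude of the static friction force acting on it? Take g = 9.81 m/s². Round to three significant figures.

The moment of inertia is (2/3)MR², giving k ≡ I/(MR²) = 2/3.
Along the incline Mg sinθ − f = Ma, and torque about the center fR = Iα = kMR²(a/R) gives f = kMa.
Combining, a = g sinθ/(1+k) and f = kMa = kMg sinθ/(1+k).
f = (2/3) × 5.59 × 9.81 × sin30.6° / 1.667 ≈ 11.2 N.

f ≈ 11.2 N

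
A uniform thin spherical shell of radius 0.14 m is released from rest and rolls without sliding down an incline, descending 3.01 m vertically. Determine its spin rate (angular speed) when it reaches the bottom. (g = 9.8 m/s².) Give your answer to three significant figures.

Here I = (2/3)MR², so the shape factor k = I/(MR²) = 2/3.
The rolling condition ω = v/R makes the rotational term ½I(v/R)² = ½kMv², so KE_total = ½(1+k)Mv² = (5/6)Mv².
Energy conservation Mgh = ½(1+k)Mv² gives v = √(2gh/(1+k)) = √(2 × 9.8 × 3.01 / 1.667) = 5.95 m/s.
Then ω = v/R = 5.95 / 0.14 ≈ 42.5 rad/s.

ω ≈ 42.5 rad/s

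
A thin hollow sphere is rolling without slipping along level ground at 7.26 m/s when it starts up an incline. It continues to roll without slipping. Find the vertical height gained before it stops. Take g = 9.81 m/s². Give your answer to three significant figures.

Here I = (2/3)MR², so the shape factor k = I/(MR²) = 2/3.
The rolling condition ω = v/R makes the rotational term ½I(v/R)² = ½kMv², so KE_total = ½(1+k)Mv² = (5/6)Mv².
At the top the kinetic energy is zero, so (5/6)Mv₀² = Mgh.
Thus h = (1+k)v₀²/(2g) = 1.667 × 7.26² / (2 × 9.81) ≈ 4.48 m.

h ≈ 4.48 m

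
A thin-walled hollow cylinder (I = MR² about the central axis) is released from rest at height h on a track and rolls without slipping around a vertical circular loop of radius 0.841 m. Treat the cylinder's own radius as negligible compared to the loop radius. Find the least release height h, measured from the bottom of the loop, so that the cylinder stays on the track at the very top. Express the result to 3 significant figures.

For this body I = MR², i.e. k = I/(MR²) = 1.
At the top of the loop, the minimum-contact condition is Mg = Mv_top²/r, so v_top² = gr.
With ω = v/R, the kinetic energy at speed v is ½(1+k)Mv² = Mv².
Energy conservation from release (height h) to the top (height 2r): Mgh = Mg(2r) + M·gr.
Thus h_min = 2r + (1+k)r/2 = r(2 + 2/2) = 0.841 × 3 ≈ 2.52 m.

h_min ≈ 2.52 m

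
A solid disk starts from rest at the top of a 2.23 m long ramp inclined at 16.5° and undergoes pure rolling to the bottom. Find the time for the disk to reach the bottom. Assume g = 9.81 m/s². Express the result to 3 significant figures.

For this body I = (1/2)MR², i.e. k = I/(MR²) = 0.5.
Along the incline Mg sinθ − f = Ma, and torque about the center fR = Iα = kMR²(a/R) gives f = kMa.
Hence a = g sinθ/(1+k) = 9.81×sin16.5°/1.5 = 1.857 m/s².
With constant a from rest, t = √(2L/a) = √(2·2.23/1.857) ≈ 1.55 s.

t ≈ 1.55 s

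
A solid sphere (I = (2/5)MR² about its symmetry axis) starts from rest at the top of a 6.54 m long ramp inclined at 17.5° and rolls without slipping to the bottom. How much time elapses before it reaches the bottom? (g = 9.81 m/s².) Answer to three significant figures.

Here I = (2/5)MR², so the shape factor k = I/(MR²) = 0.4.
Along the incline Mg sinθ − f = Ma, and torque about the center fR = Iα = kMR²(a/R) gives f = kMa.
Hence a = g sinθ/(1+k) = 9.81×sin17.5°/1.4 = 2.107 m/s².
Starting from rest, L = ½at², so t = √(2L/a) = √(2×6.54/2.107) ≈ 2.49 s.

t ≈ 2.49 s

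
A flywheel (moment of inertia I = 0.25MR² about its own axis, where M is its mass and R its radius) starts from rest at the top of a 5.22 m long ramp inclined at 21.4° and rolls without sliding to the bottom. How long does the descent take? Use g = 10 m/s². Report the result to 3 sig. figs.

t ≈ 1.89 s

With I = 0.25MR², the ratio k = I/(MR²) is 0.25.
Translational: Mg sinθ − f = Ma. Rotational about the CM: fR = Iα = kMRa, so f = kMa.
Hence a = g sinθ/(1+k) = 10×sin21.4°/1.25 = 2.919 m/s².
With constant a from rest, t = √(2L/a) = √(2·5.22/2.919) ≈ 1.89 s.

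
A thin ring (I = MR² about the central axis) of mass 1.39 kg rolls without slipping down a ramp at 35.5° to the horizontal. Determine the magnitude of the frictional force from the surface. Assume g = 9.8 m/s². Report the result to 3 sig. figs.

With I = MR², the ratio k = I/(MR²) is 1.
Along the incline Mg sinθ − f = Ma, and torque about the center fR = Iα = kMR²(a/R) gives f = kMa.
Combining, a = g sinθ/(1+k) and f = kMa = kMg sinθ/(1+k).
f = 1 × 1.39 × 9.8 × sin35.5° / 2 ≈ 3.96 N.

f ≈ 3.96 N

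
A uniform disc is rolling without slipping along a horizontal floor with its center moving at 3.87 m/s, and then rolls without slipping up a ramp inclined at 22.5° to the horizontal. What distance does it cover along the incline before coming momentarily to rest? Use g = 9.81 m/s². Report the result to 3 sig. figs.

With I = (1/2)MR², the ratio k = I/(MR²) is 0.5.
Rolling without slipping gives ω = v/R, so the total kinetic energy is ½Mv² + ½Iω² = ½(1+k)Mv² = (3/4)Mv².
Setting this equal to Mgh gives the vertical rise h = (1+k)v₀²/(2g) = 1.5×3.87²/(2×9.81) = 1.145 m.
The distance along the slope is d = h/sinθ = 1.145/sin22.5° ≈ 2.99 m.

d ≈ 2.99 m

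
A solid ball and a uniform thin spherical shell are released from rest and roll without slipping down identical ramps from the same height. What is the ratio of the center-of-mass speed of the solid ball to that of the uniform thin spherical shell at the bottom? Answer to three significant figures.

v_ratio ≈ 1.09

Each satisfies Mgh = ½(1+k)Mv² with k = I/(MR²), so v ∝ 1/√(1+k).
For the solid ball k = 0.4; for the uniform thin spherical shell k = 2/3.
v₁/v₂ = √((1+k₂)/(1+k₁)) = √(1.667/1.4) ≈ 1.09.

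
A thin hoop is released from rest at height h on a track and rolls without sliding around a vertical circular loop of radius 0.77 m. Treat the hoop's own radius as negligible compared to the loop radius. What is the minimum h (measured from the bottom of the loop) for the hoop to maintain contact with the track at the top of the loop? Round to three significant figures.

Here I = MR², so the shape factor k = I/(MR²) = 1.
At the top of the loop, the minimum-contact condition is Mg = Mv_top²/r, so v_top² = gr.
With ω = v/R, the kinetic energy at speed v is ½(1+k)Mv² = Mv².
Energy conservation from release (height h) to the top (height 2r): Mgh = Mg(2r) + M·gr.
Thus h_min = 2r + (1+k)r/2 = r(2 + 2/2) = 0.77 × 3 ≈ 2.31 m.

h_min ≈ 2.31 m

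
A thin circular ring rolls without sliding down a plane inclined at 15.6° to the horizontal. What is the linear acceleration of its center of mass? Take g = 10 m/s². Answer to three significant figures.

a ≈ 1.34 m/s²

With I = MR², the ratio k = I/(MR²) is 1.
Newton's second law down the slope: Mg sinθ − f = Ma. The torque equation fR = Iα (with α = a/R) gives f = kMa.
Eliminating f: Mg sinθ = (1+k)Ma, so a = g sinθ/(1+k) = 10 × sin15.6° / 2 ≈ 1.34 m/s².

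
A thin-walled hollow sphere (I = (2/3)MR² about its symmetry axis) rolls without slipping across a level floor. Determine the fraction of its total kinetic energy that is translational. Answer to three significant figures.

fraction ≈ 0.600

The moment of inertia is (2/3)MR², giving k ≡ I/(MR²) = 2/3.
With ω = v/R, KE_trans = ½Mv² and KE_rot = ½Iω² = ½kMv², so KE_total = ½(1+k)Mv².
The translational fraction is therefore 1/(1+k) = 1/1.667 ≈ 0.600.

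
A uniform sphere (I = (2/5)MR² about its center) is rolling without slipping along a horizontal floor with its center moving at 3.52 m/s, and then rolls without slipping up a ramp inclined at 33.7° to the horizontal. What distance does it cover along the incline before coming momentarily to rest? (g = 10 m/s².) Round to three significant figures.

For this body I = (2/5)MR², i.e. k = I/(MR²) = 0.4.
Rolling without slipping gives ω = v/R, so the total kinetic energy is ½Mv² + ½Iω² = ½(1+k)Mv² = (7/10)Mv².
Setting this equal to Mgh gives the vertical rise h = (1+k)v₀²/(2g) = 1.4×3.52²/(2×10) = 0.8673 m.
The distance along the slope is d = h/sinθ = 0.8673/sin33.7° ≈ 1.56 m.

d ≈ 1.56 m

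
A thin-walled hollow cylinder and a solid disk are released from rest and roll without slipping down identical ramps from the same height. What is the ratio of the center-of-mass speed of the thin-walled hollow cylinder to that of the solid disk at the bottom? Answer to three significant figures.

Each satisfies Mgh = ½(1+k)Mv² with k = I/(MR²), so v ∝ 1/√(1+k).
For the thin-walled hollow cylinder k = 1; for the solid disk k = 0.5.
v₁/v₂ = √((1+k₂)/(1+k₁)) = √(1.5/2) ≈ 0.866.

v_ratio ≈ 0.866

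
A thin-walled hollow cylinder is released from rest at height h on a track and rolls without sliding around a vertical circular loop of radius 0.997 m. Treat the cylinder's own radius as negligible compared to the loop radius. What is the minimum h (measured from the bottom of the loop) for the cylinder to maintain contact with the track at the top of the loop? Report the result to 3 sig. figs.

h_min ≈ 2.99 m

The moment of inertia is MR², giving k ≡ I/(MR²) = 1.
At the top, contact is just lost when gravity alone supplies the centripetal force: Mg = Mv_top²/r, i.e. v_top² = gr.
With ω = v/R, the kinetic energy at speed v is ½(1+k)Mv² = Mv².
Energy conservation from release (height h) to the top (height 2r): Mgh = Mg(2r) + M·gr.
Thus h_min = 2r + (1+k)r/2 = r(2 + 2/2) = 0.997 × 3 ≈ 2.99 m.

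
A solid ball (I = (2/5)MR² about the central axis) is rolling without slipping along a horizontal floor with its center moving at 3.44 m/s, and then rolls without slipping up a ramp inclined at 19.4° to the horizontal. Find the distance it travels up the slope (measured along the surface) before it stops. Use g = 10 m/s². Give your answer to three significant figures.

d ≈ 2.49 m

For this body I = (2/5)MR², i.e. k = I/(MR²) = 0.4.
The rolling condition ω = v/R makes the rotational term ½I(v/R)² = ½kMv², so KE_total = ½(1+k)Mv² = (7/10)Mv².
Setting this equal to Mgh gives the vertical rise h = (1+k)v₀²/(2g) = 1.4×3.44²/(2×10) = 0.8284 m.
Along the incline, d = h/sinθ = 0.8284/sin19.4° ≈ 2.49 m.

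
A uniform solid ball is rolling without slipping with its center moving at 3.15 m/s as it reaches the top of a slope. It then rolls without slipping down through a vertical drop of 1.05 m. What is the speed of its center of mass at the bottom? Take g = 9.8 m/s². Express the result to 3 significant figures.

For this body I = (2/5)MR², i.e. k = I/(MR²) = 0.4.
Rolling without slipping gives ω = v/R, so the total kinetic energy is ½Mv² + ½Iω² = ½(1+k)Mv² = (7/10)Mv².
Conserving energy between top and bottom: (7/10)Mv² = (7/10)Mv₀² + Mgh, hence v² = v₀² + 2gh/(1+k).
v = √(3.15² + 2×9.8×1.05/1.4) = √24.62 ≈ 4.96 m/s.

v ≈ 4.96 m/s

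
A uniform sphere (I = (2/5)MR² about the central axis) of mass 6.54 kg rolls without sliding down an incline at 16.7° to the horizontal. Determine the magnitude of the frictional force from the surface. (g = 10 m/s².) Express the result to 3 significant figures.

With I = (2/5)MR², the ratio k = I/(MR²) is 0.4.
Translational: Mg sinθ − f = Ma. Rotational about the CM: fR = Iα = kMRa, so f = kMa.
Combining, a = g sinθ/(1+k) and f = kMa = kMg sinθ/(1+k).
f = 0.4 × 6.54 × 10 × sin16.7° / 1.4 ≈ 5.37 N.

f ≈ 5.37 N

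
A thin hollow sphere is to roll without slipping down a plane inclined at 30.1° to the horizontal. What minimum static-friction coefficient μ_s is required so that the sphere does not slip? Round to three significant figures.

μ_min ≈ 0.232

The moment of inertia is (2/3)MR², giving k ≡ I/(MR²) = 2/3.
Along the incline Mg sinθ − f = Ma, and torque about the center fR = Iα = kMR²(a/R) gives f = kMa.
These give a = g sinθ/(1+k) and the required friction f = kMg sinθ/(1+k).
With N = Mg cosθ, the no-slip condition f ≤ μN gives μ_min = f/N = k tanθ/(1+k).
μ_min = (2/3) × tan30.1° / 1.667 ≈ 0.232.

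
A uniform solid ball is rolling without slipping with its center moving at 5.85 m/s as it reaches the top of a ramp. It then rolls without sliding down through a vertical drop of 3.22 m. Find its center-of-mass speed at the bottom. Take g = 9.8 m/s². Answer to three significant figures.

For this body I = (2/5)MR², i.e. k = I/(MR²) = 0.4.
Pure rolling means v = ωR; then KE = ½Mv² + ½I(v/R)² = ½(1+k)Mv² = (7/10)Mv².
Energy conservation: (7/10)Mv₀² + Mgh = (7/10)Mv², so v² = v₀² + 2gh/(1+k).
v = √(5.85² + 2×9.8×3.22/1.4) = √79.3 ≈ 8.91 m/s.

v ≈ 8.91 m/s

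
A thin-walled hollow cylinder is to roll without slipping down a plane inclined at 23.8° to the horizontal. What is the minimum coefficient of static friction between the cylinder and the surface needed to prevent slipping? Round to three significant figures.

For this body I = MR², i.e. k = I/(MR²) = 1.
Translational: Mg sinθ − f = Ma. Rotational about the CM: fR = Iα = kMRa, so f = kMa.
These give a = g sinθ/(1+k) and the required friction f = kMg sinθ/(1+k).
The normal force is N = Mg cosθ, so μ_min = f/N = k tanθ/(1+k).
μ_min = 1 × tan23.8° / 2 ≈ 0.221.

μ_min ≈ 0.221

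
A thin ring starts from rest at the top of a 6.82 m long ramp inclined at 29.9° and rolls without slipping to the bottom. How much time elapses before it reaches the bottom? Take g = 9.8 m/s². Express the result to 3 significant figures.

For this body I = MR², i.e. k = I/(MR²) = 1.
Translational: Mg sinθ − f = Ma. Rotational about the CM: fR = Iα = kMRa, so f = kMa.
Hence a = g sinθ/(1+k) = 9.8×sin29.9°/2 = 2.443 m/s².
With constant a from rest, t = √(2L/a) = √(2·6.82/2.443) ≈ 2.36 s.

t ≈ 2.36 s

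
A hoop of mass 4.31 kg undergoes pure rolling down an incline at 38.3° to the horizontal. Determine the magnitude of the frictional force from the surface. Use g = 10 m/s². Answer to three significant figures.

Here I = MR², so the shape factor k = I/(MR²) = 1.
Newton's second law down the slope: Mg sinθ − f = Ma. The torque equation fR = Iα (with α = a/R) gives f = kMa.
Combining, a = g sinθ/(1+k) and f = kMa = kMg sinθ/(1+k).
f = 1 × 4.31 × 10 × sin38.3° / 2 ≈ 13.4 N.

f ≈ 13.4 N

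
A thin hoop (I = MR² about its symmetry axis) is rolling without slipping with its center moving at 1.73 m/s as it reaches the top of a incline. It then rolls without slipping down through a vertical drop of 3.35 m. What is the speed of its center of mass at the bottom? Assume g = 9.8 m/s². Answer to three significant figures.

For this body I = MR², i.e. k = I/(MR²) = 1.
The rolling condition ω = v/R makes the rotational term ½I(v/R)² = ½kMv², so KE_total = ½(1+k)Mv² = Mv².
Conserving energy between top and bottom: Mv² = Mv₀² + Mgh, hence v² = v₀² + 2gh/(1+k).
v = √(1.73² + 2×9.8×3.35/2) = √35.82 ≈ 5.99 m/s.

v ≈ 5.99 m/s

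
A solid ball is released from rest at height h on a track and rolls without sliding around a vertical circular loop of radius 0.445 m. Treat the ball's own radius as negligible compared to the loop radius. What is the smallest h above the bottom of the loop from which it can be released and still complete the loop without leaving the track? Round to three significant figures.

With I = (2/5)MR², the ratio k = I/(MR²) is 0.4.
At the top of the loop, the minimum-contact condition is Mg = Mv_top²/r, so v_top² = gr.
With ω = v/R, the kinetic energy at speed v is ½(1+k)Mv² = (7/10)Mv².
Energy conservation from release (height h) to the top (height 2r): Mgh = Mg(2r) + (7/10)M·gr.
Thus h_min = 2r + (1+k)r/2 = r(2 + 1.4/2) = 0.445 × 2.7 ≈ 1.20 m.

h_min ≈ 1.20 m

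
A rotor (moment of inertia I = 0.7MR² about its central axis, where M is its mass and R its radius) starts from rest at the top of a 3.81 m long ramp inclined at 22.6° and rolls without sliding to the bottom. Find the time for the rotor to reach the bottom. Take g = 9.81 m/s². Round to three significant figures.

Here I = 0.7MR², so the shape factor k = I/(MR²) = 0.7.
Along the incline Mg sinθ − f = Ma, and torque about the center fR = Iα = kMR²(a/R) gives f = kMa.
Hence a = g sinθ/(1+k) = 9.81×sin22.6°/1.7 = 2.218 m/s².
With constant a from rest, t = √(2L/a) = √(2·3.81/2.218) ≈ 1.85 s.

t ≈ 1.85 s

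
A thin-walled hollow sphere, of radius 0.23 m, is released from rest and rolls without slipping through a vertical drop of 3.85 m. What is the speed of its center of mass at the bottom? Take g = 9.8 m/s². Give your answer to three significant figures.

v ≈ 6.73 m/s

With I = (2/3)MR², the ratio k = I/(MR²) is 2/3.
The rolling condition ω = v/R makes the rotational term ½I(v/R)² = ½kMv², so KE_total = ½(1+k)Mv² = (5/6)Mv².
Setting Mgh = (5/6)Mv² gives v = √(2gh/(1+k)) = √(2·9.8·3.85/1.667) ≈ 6.73 m/s.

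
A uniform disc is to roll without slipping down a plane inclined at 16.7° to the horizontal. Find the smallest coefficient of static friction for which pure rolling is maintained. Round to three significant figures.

μ_min ≈ 0.100

The moment of inertia is (1/2)MR², giving k ≡ I/(MR²) = 0.5.
Along the incline Mg sinθ − f = Ma, and torque about the center fR = Iα = kMR²(a/R) gives f = kMa.
These give a = g sinθ/(1+k) and the required friction f = kMg sinθ/(1+k).
The normal force is N = Mg cosθ, so μ_min = f/N = k tanθ/(1+k).
μ_min = 0.5 × tan16.7° / 1.5 ≈ 0.100.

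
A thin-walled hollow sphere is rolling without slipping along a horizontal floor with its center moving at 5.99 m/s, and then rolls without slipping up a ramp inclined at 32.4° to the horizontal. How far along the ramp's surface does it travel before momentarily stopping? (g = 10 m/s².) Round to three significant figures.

d ≈ 5.58 m

With I = (2/3)MR², the ratio k = I/(MR²) is 2/3.
The rolling condition ω = v/R makes the rotational term ½I(v/R)² = ½kMv², so KE_total = ½(1+k)Mv² = (5/6)Mv².
Setting this equal to Mgh gives the vertical rise h = (1+k)v₀²/(2g) = 1.667×5.99²/(2×10) = 2.99 m.
Along the incline, d = h/sinθ = 2.99/sin32.4° ≈ 5.58 m.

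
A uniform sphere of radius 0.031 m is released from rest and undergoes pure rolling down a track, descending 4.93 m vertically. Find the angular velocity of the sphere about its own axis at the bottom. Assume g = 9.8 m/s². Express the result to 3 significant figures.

The moment of inertia is (2/5)MR², giving k ≡ I/(MR²) = 0.4.
The rolling condition ω = v/R makes the rotational term ½I(v/R)² = ½kMv², so KE_total = ½(1+k)Mv² = (7/10)Mv².
Energy conservation Mgh = ½(1+k)Mv² gives v = √(2gh/(1+k)) = √(2 × 9.8 × 4.93 / 1.4) = 8.308 m/s.
The angular speed follows from ω = v/R = 8.308/0.031 ≈ 268 rad/s.

ω ≈ 268 rad/s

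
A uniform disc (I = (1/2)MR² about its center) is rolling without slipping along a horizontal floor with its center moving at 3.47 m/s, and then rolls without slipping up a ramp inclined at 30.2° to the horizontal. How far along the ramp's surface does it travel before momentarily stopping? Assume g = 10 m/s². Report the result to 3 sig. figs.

With I = (1/2)MR², the ratio k = I/(MR²) is 0.5.
Rolling without slipping gives ω = v/R, so the total kinetic energy is ½Mv² + ½Iω² = ½(1+k)Mv² = (3/4)Mv².
Setting this equal to Mgh gives the vertical rise h = (1+k)v₀²/(2g) = 1.5×3.47²/(2×10) = 0.9031 m.
The distance along the slope is d = h/sinθ = 0.9031/sin30.2° ≈ 1.80 m.

d ≈ 1.80 m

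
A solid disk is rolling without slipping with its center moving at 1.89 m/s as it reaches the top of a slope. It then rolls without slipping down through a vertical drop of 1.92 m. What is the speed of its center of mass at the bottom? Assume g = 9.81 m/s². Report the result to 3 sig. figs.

With I = (1/2)MR², the ratio k = I/(MR²) is 0.5.
Since it rolls without slipping, ω = v/R and KE = ½Mv² + ½Iω² = ½(1+k)Mv² = (3/4)Mv².
Conserving energy between top and bottom: (3/4)Mv² = (3/4)Mv₀² + Mgh, hence v² = v₀² + 2gh/(1+k).
v = √(1.89² + 2×9.81×1.92/1.5) = √28.69 ≈ 5.36 m/s.

v ≈ 5.36 m/s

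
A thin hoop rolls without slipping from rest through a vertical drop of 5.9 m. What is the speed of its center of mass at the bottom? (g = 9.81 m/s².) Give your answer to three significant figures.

v ≈ 7.61 m/s

With I = MR², the ratio k = I/(MR²) is 1.
Since it rolls without slipping, ω = v/R and KE = ½Mv² + ½Iω² = ½(1+k)Mv² = Mv².
Energy conservation: Mgh = Mv², so v = √(2gh/(1+k)) = √(2 × 9.81 × 5.9 / 2) ≈ 7.61 m/s.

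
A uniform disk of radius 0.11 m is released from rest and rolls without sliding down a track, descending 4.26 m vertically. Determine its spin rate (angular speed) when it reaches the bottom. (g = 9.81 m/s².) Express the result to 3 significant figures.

ω ≈ 67.9 rad/s

The moment of inertia is (1/2)MR², giving k ≡ I/(MR²) = 0.5.
Pure rolling means v = ωR; then KE = ½Mv² + ½I(v/R)² = ½(1+k)Mv² = (3/4)Mv².
Energy conservation Mgh = ½(1+k)Mv² gives v = √(2gh/(1+k)) = √(2 × 9.81 × 4.26 / 1.5) = 7.465 m/s.
The angular speed follows from ω = v/R = 7.465/0.11 ≈ 67.9 rad/s.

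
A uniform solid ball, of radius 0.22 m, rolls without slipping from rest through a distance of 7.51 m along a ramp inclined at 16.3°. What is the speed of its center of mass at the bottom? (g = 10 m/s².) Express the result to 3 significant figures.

With I = (2/5)MR², the ratio k = I/(MR²) is 0.4.
Rolling without slipping gives ω = v/R, so the total kinetic energy is ½Mv² + ½Iω² = ½(1+k)Mv² = (7/10)Mv².
The vertical drop is h = L sinθ = 7.51 × sin16.3° = 2.108 m.
Setting Mgh = (7/10)Mv² gives v = √(2gh/(1+k)) = √(2·10·2.108/1.4) ≈ 5.49 m/s.

v ≈ 5.49 m/s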